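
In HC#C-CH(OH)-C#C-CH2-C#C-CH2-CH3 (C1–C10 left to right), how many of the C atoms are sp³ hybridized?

C1: sp
C2: sp
C3: sp3 ✓
C4: sp
C5: sp
C6: sp3 ✓
C7: sp
C8: sp
C9: sp3 ✓
C10: sp3 ✓
C3, C6, C9, C10 → 4 sp3 carbons.

4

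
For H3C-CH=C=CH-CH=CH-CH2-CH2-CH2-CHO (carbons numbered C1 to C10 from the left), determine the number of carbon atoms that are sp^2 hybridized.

C1: sp3
C2: sp2 ✓
C3: sp
C4: sp2 ✓
C5: sp2 ✓
C6: sp2 ✓
C7: sp3
C8: sp3
C9: sp3
C10: sp2 ✓
C2, C4, C5, C6, C10 → 5 sp2 carbons.

5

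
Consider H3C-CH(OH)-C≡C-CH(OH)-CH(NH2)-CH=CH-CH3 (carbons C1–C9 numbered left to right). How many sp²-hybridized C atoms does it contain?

2

C1: sp3
C2: sp3
C3: sp
C4: sp
C5: sp3
C6: sp3
C7: sp2 ✓
C8: sp2 ✓
C9: sp3
C7, C8 → 2 sp2 carbons.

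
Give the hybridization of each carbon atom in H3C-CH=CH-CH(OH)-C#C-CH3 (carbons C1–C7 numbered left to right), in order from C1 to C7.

C1 is sp3: 4 σ bonds, 4 electron-density regions.
C2: 3 σ bonds, plus one π bond; 3 regions of electron density → sp2.
C3: 3 σ bonds, plus one π bond — 3 electron domains, sp2.
C4 — 4 σ bonds. Steric number 4, so sp3.
C5 (2 σ bonds, plus two π bonds) has steric number 2: sp.
C6: 2 σ bonds, plus two π bonds; 2 regions of electron density → sp.
C7: 4 σ bonds; 4 regions of electron density → sp3.

C1 sp3, C2 sp2, C3 sp2, C4 sp3, C5 sp, C6 sp, C7 sp3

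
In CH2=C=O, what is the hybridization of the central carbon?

sp

The central carbon: 2 σ bonds, plus two π bonds — 2 electron domains, sp.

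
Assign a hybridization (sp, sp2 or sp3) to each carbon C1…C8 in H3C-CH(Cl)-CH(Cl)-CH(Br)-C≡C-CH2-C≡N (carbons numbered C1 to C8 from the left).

C1 sp3, C2 sp3, C3 sp3, C4 sp3, C5 sp, C6 sp, C7 sp3, C8 sp

C1 has 4 σ bonds: steric number 4 → sp3.
C2 is sp3: 4 σ bonds, 4 electron-density regions.
C3 carries 4 σ bonds, giving a steric number of 4, so it is sp3.
C4 has 4 σ bonds: steric number 4 → sp3.
C5 — 2 σ bonds, plus two π bonds. Steric number 2, so sp.
C6: 2 σ bonds, plus two π bonds; 2 regions of electron density → sp.
C7 — 4 σ bonds. Steric number 4, so sp3.
C8 — 2 σ bonds, plus two π bonds. Steric number 2, so sp.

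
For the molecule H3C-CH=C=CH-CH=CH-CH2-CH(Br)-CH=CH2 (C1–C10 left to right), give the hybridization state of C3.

C3: 2 σ bonds, plus two π bonds; 2 regions of electron density → sp.

sp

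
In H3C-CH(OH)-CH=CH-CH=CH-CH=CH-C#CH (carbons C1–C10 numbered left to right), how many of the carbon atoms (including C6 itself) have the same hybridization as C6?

6

C6 is sp2 (one π bond).
C1: sp3
C2: sp3
C3: sp2 ✓
C4: sp2 ✓
C5: sp2 ✓
C6: sp2 ✓
C7: sp2 ✓
C8: sp2 ✓
C9: sp
C10: sp
6 carbons are sp2.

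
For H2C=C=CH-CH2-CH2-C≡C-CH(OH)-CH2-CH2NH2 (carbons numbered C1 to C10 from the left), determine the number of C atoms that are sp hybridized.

3

C1: sp2
C2: sp ✓
C3: sp2
C4: sp3
C5: sp3
C6: sp ✓
C7: sp ✓
C8: sp3
C9: sp3
C10: sp3
C2, C6, C7 → 3 sp carbons.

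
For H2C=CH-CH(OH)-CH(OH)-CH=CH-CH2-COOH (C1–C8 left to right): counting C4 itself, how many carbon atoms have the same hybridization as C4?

3

C4 is sp3 (only σ bonds).
C1: sp2
C2: sp2
C3: sp3 ✓
C4: sp3 ✓
C5: sp2
C6: sp2
C7: sp3 ✓
C8: sp2
3 carbons are sp3.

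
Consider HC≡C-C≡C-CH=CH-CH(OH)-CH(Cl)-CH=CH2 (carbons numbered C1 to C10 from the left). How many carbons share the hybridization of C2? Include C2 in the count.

4

C2 is sp (two π bonds).
C1: sp ✓
C2: sp ✓
C3: sp ✓
C4: sp ✓
C5: sp2
C6: sp2
C7: sp3
C8: sp3
C9: sp2
C10: sp2
4 carbons are sp.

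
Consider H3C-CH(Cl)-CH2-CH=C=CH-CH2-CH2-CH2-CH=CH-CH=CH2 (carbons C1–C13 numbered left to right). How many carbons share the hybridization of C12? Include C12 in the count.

6

C12 is sp2 (one π bond).
C1: sp3
C2: sp3
C3: sp3
C4: sp2 ✓
C5: sp
C6: sp2 ✓
C7: sp3
C8: sp3
C9: sp3
C10: sp2 ✓
C11: sp2 ✓
C12: sp2 ✓
C13: sp2 ✓
6 carbons are sp2.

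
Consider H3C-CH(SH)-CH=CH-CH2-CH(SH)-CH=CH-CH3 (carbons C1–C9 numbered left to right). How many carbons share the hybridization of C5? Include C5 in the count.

C5 is sp3 (only σ bonds).
C1: sp3 ✓
C2: sp3 ✓
C3: sp2
C4: sp2
C5: sp3 ✓
C6: sp3 ✓
C7: sp2
C8: sp2
C9: sp3 ✓
5 carbons are sp3.

5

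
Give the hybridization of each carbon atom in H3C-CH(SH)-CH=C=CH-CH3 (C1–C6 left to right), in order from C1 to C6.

C1 sp3, C2 sp3, C3 sp2, C4 sp, C5 sp2, C6 sp3

C1: 4 σ bonds; 4 regions of electron density → sp3.
C2 — 4 σ bonds. Steric number 4, so sp3.
C3 is sp2: 3 σ bonds, plus one π bond, 3 electron-density regions.
C4 is sp: 2 σ bonds, plus two π bonds, 2 electron-density regions.
C5 is sp2: 3 σ bonds, plus one π bond, 3 electron-density regions.
C6 carries 4 σ bonds, giving a steric number of 4, so it is sp3.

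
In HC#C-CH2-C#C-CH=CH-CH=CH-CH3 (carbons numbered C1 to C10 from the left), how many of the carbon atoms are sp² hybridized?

4

C1: sp
C2: sp
C3: sp3
C4: sp
C5: sp
C6: sp2 ✓
C7: sp2 ✓
C8: sp2 ✓
C9: sp2 ✓
C10: sp3
C6, C7, C8, C9 → 4 sp2 carbons.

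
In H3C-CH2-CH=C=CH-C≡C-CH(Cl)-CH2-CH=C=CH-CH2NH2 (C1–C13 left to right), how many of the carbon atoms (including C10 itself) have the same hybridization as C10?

C10 is sp2 (one π bond).
C1: sp3
C2: sp3
C3: sp2 ✓
C4: sp
C5: sp2 ✓
C6: sp
C7: sp
C8: sp3
C9: sp3
C10: sp2 ✓
C11: sp
C12: sp2 ✓
C13: sp3
4 carbons are sp2.

4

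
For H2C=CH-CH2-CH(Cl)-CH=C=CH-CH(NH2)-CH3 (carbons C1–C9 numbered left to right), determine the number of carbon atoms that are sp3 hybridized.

4

C1: sp2
C2: sp2
C3: sp3 ✓
C4: sp3 ✓
C5: sp2
C6: sp
C7: sp2
C8: sp3 ✓
C9: sp3 ✓
C3, C4, C8, C9 → 4 sp3 carbons.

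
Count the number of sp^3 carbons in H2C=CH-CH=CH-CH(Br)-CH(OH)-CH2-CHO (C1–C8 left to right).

C1: sp2
C2: sp2
C3: sp2
C4: sp2
C5: sp3 ✓
C6: sp3 ✓
C7: sp3 ✓
C8: sp2
C5, C6, C7 → 3 sp3 carbons.

3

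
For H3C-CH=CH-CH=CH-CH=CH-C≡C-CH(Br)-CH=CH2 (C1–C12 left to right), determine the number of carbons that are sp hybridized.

C1: sp3
C2: sp2
C3: sp2
C4: sp2
C5: sp2
C6: sp2
C7: sp2
C8: sp ✓
C9: sp ✓
C10: sp3
C11: sp2
C12: sp2
C8, C9 → 2 sp carbons.

2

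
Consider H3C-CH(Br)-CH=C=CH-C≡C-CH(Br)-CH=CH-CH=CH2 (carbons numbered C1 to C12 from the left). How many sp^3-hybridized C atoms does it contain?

C1: sp3 ✓
C2: sp3 ✓
C3: sp2
C4: sp
C5: sp2
C6: sp
C7: sp
C8: sp3 ✓
C9: sp2
C10: sp2
C11: sp2
C12: sp2
C1, C2, C8 → 3 sp3 carbons.

3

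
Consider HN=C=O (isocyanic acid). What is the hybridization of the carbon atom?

sp

The carbon atom has 2 σ bonds, plus two π bonds: steric number 2 → sp.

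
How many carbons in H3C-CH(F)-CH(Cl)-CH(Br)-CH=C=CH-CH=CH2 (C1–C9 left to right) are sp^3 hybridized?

C1: sp3 ✓
C2: sp3 ✓
C3: sp3 ✓
C4: sp3 ✓
C5: sp2
C6: sp
C7: sp2
C8: sp2
C9: sp2
C1, C2, C3, C4 → 4 sp3 carbons.

4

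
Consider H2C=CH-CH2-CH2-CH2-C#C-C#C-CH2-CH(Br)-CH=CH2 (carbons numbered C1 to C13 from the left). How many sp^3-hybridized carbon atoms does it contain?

C1: sp2
C2: sp2
C3: sp3 ✓
C4: sp3 ✓
C5: sp3 ✓
C6: sp
C7: sp
C8: sp
C9: sp
C10: sp3 ✓
C11: sp3 ✓
C12: sp2
C13: sp2
C3, C4, C5, C10, C11 → 5 sp3 carbons.

5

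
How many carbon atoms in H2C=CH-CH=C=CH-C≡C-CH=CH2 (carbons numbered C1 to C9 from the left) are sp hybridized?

C1: sp2
C2: sp2
C3: sp2
C4: sp ✓
C5: sp2
C6: sp ✓
C7: sp ✓
C8: sp2
C9: sp2
C4, C6, C7 → 3 sp carbons.

3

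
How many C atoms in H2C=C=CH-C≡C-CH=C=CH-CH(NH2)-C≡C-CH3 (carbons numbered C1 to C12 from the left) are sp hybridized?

C1: sp2
C2: sp ✓
C3: sp2
C4: sp ✓
C5: sp ✓
C6: sp2
C7: sp ✓
C8: sp2
C9: sp3
C10: sp ✓
C11: sp ✓
C12: sp3
C2, C4, C5, C7, C10, C11 → 6 sp carbons.

6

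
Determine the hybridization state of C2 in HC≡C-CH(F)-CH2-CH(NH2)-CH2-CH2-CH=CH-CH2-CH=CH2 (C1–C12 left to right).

C2: 2 σ bonds, plus two π bonds; 2 regions of electron density → sp.

sp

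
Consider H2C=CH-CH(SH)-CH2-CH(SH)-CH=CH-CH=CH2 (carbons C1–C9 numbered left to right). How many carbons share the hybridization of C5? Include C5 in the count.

C5 is sp3 (only σ bonds).
C1: sp2
C2: sp2
C3: sp3 ✓
C4: sp3 ✓
C5: sp3 ✓
C6: sp2
C7: sp2
C8: sp2
C9: sp2
3 carbons are sp3.

3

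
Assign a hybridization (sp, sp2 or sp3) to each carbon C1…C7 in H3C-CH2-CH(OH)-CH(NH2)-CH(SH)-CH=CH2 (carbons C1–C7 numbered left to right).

C1 has 4 σ bonds: steric number 4 → sp3.
C2 is sp3: 4 σ bonds, 4 electron-density regions.
C3 has 4 σ bonds: steric number 4 → sp3.
C4 has 4 σ bonds: steric number 4 → sp3.
C5 has 4 σ bonds: steric number 4 → sp3.
C6: 3 σ bonds, plus one π bond; 3 regions of electron density → sp2.
C7: 3 σ bonds, plus one π bond; 3 regions of electron density → sp2.

C1 sp3, C2 sp3, C3 sp3, C4 sp3, C5 sp3, C6 sp2, C7 sp2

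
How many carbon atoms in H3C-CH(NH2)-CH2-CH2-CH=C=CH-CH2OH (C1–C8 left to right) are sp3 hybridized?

5

C1: sp3 ✓
C2: sp3 ✓
C3: sp3 ✓
C4: sp3 ✓
C5: sp2
C6: sp
C7: sp2
C8: sp3 ✓
C1, C2, C3, C4, C8 → 5 sp3 carbons.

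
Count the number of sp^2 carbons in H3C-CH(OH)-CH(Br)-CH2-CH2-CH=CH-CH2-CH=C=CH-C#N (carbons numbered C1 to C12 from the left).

4

C1: sp3
C2: sp3
C3: sp3
C4: sp3
C5: sp3
C6: sp2 ✓
C7: sp2 ✓
C8: sp3
C9: sp2 ✓
C10: sp
C11: sp2 ✓
C12: sp
C6, C7, C9, C11 → 4 sp2 carbons.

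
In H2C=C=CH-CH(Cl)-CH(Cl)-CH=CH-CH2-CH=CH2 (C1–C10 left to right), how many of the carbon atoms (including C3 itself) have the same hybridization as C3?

C3 is sp2 (one π bond).
C1: sp2 ✓
C2: sp
C3: sp2 ✓
C4: sp3
C5: sp3
C6: sp2 ✓
C7: sp2 ✓
C8: sp3
C9: sp2 ✓
C10: sp2 ✓
6 carbons are sp2.

6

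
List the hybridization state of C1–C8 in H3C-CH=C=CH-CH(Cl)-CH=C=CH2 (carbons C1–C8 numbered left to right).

C1 (4 σ bonds) has steric number 4: sp3.
C2: 3 σ bonds, plus one π bond; 3 regions of electron density → sp2.
C3: 2 σ bonds, plus two π bonds — 2 electron domains, sp.
C4 has 3 σ bonds, plus one π bond: steric number 3 → sp2.
C5: 4 σ bonds — 4 electron domains, sp3.
C6 is sp2: 3 σ bonds, plus one π bond, 3 electron-density regions.
C7 has 2 σ bonds, plus two π bonds: steric number 2 → sp.
C8: 3 σ bonds, plus one π bond; 3 regions of electron density → sp2.

C1 sp3, C2 sp2, C3 sp, C4 sp2, C5 sp3, C6 sp2, C7 sp, C8 sp2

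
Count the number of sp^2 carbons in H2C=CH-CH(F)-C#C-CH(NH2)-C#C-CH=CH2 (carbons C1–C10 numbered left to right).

C1: sp2 ✓
C2: sp2 ✓
C3: sp3
C4: sp
C5: sp
C6: sp3
C7: sp
C8: sp
C9: sp2 ✓
C10: sp2 ✓
C1, C2, C9, C10 → 4 sp2 carbons.

4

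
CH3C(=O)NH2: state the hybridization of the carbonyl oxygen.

sp²

The carbonyl oxygen: 1 σ bond and 2 lone pairs, plus one π bond; 3 regions of electron density → sp2.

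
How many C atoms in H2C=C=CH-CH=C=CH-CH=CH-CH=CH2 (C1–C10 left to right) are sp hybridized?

2

C1: sp2
C2: sp ✓
C3: sp2
C4: sp2
C5: sp ✓
C6: sp2
C7: sp2
C8: sp2
C9: sp2
C10: sp2
C2, C5 → 2 sp carbons.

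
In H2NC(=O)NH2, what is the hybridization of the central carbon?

sp²

The central carbon: 3 σ bonds, plus one π bond — 3 electron domains, sp2.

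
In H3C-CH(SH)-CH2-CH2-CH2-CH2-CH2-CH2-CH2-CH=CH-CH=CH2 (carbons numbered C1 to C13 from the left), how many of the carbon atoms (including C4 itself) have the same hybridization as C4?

C4 is sp3 (only σ bonds).
C1: sp3 ✓
C2: sp3 ✓
C3: sp3 ✓
C4: sp3 ✓
C5: sp3 ✓
C6: sp3 ✓
C7: sp3 ✓
C8: sp3 ✓
C9: sp3 ✓
C10: sp2
C11: sp2
C12: sp2
C13: sp2
9 carbons are sp3.

9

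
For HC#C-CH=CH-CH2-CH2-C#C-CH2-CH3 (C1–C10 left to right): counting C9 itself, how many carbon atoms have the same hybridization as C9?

C9 is sp3 (only σ bonds).
C1: sp
C2: sp
C3: sp2
C4: sp2
C5: sp3 ✓
C6: sp3 ✓
C7: sp
C8: sp
C9: sp3 ✓
C10: sp3 ✓
4 carbons are sp3.

4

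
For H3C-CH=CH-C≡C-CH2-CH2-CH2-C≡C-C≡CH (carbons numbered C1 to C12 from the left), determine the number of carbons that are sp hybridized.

6

C1: sp3
C2: sp2
C3: sp2
C4: sp ✓
C5: sp ✓
C6: sp3
C7: sp3
C8: sp3
C9: sp ✓
C10: sp ✓
C11: sp ✓
C12: sp ✓
C4, C5, C9, C10, C11, C12 → 6 sp carbons.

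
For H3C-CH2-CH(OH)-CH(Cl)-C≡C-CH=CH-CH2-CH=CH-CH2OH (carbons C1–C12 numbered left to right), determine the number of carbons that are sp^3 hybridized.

6

C1: sp3 ✓
C2: sp3 ✓
C3: sp3 ✓
C4: sp3 ✓
C5: sp
C6: sp
C7: sp2
C8: sp2
C9: sp3 ✓
C10: sp2
C11: sp2
C12: sp3 ✓
C1, C2, C3, C4, C9, C12 → 6 sp3 carbons.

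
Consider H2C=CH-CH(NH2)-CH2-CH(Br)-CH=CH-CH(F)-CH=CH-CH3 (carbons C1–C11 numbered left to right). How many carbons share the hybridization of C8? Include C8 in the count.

C8 is sp3 (only σ bonds).
C1: sp2
C2: sp2
C3: sp3 ✓
C4: sp3 ✓
C5: sp3 ✓
C6: sp2
C7: sp2
C8: sp3 ✓
C9: sp2
C10: sp2
C11: sp3 ✓
5 carbons are sp3.

5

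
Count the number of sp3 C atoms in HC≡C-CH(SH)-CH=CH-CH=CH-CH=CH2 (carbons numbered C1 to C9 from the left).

1

C1: sp
C2: sp
C3: sp3 ✓
C4: sp2
C5: sp2
C6: sp2
C7: sp2
C8: sp2
C9: sp2
C3 → 1 sp3 carbon.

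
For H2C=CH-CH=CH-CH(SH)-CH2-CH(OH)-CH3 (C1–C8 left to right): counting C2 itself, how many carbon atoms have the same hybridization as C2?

4

C2 is sp2 (one π bond).
C1: sp2 ✓
C2: sp2 ✓
C3: sp2 ✓
C4: sp2 ✓
C5: sp3
C6: sp3
C7: sp3
C8: sp3
4 carbons are sp2.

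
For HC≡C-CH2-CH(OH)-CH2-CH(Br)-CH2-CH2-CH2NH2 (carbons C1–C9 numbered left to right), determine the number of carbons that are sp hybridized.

2

C1: sp ✓
C2: sp ✓
C3: sp3
C4: sp3
C5: sp3
C6: sp3
C7: sp3
C8: sp3
C9: sp3
C1, C2 → 2 sp carbons.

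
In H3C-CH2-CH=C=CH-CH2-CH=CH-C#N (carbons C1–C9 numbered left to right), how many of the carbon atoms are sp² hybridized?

C1: sp3
C2: sp3
C3: sp2 ✓
C4: sp
C5: sp2 ✓
C6: sp3
C7: sp2 ✓
C8: sp2 ✓
C9: sp
C3, C5, C7, C8 → 4 sp2 carbons.

4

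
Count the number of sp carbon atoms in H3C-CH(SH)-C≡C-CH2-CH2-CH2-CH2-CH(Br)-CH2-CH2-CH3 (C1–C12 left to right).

2

C1: sp3
C2: sp3
C3: sp ✓
C4: sp ✓
C5: sp3
C6: sp3
C7: sp3
C8: sp3
C9: sp3
C10: sp3
C11: sp3
C12: sp3
C3, C4 → 2 sp carbons.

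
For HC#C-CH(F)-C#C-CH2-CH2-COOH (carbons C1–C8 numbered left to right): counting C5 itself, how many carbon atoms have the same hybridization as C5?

C5 is sp (two π bonds).
C1: sp ✓
C2: sp ✓
C3: sp3
C4: sp ✓
C5: sp ✓
C6: sp3
C7: sp3
C8: sp2
4 carbons are sp.

4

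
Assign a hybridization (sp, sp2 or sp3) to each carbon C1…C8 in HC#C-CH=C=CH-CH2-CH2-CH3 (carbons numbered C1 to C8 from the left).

C1 sp, C2 sp, C3 sp2, C4 sp, C5 sp2, C6 sp3, C7 sp3, C8 sp3

C1 (2 σ bonds, plus two π bonds) has steric number 2: sp.
C2 is sp: 2 σ bonds, plus two π bonds, 2 electron-density regions.
C3: 3 σ bonds, plus one π bond — 3 electron domains, sp2.
C4 (2 σ bonds, plus two π bonds) has steric number 2: sp.
C5 carries 3 σ bonds, plus one π bond, giving a steric number of 3, so it is sp2.
C6 — 4 σ bonds. Steric number 4, so sp3.
C7 — 4 σ bonds. Steric number 4, so sp3.
C8 — 4 σ bonds. Steric number 4, so sp3.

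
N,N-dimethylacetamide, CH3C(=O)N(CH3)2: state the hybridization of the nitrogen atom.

sp^2

Amide resonance: N lone pair conjugated with C=O → sp2.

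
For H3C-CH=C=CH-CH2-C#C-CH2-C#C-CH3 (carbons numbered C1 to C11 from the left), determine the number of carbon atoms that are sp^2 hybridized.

2

C1: sp3
C2: sp2 ✓
C3: sp
C4: sp2 ✓
C5: sp3
C6: sp
C7: sp
C8: sp3
C9: sp
C10: sp
C11: sp3
C2, C4 → 2 sp2 carbons.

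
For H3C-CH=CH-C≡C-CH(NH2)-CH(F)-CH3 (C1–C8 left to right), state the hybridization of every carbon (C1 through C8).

C1 sp3, C2 sp2, C3 sp2, C4 sp, C5 sp, C6 sp3, C7 sp3, C8 sp3

C1: 4 σ bonds — 4 electron domains, sp3.
C2: 3 σ bonds, plus one π bond; 3 regions of electron density → sp2.
C3 (3 σ bonds, plus one π bond) has steric number 3: sp2.
C4 (2 σ bonds, plus two π bonds) has steric number 2: sp.
C5 has 2 σ bonds, plus two π bonds: steric number 2 → sp.
C6 carries 4 σ bonds, giving a steric number of 4, so it is sp3.
C7 is sp3: 4 σ bonds, 4 electron-density regions.
C8 is sp3: 4 σ bonds, 4 electron-density regions.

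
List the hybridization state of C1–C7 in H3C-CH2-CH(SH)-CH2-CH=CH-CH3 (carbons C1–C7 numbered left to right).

C1 sp3, C2 sp3, C3 sp3, C4 sp3, C5 sp2, C6 sp2, C7 sp3

C1 is sp3: 4 σ bonds, 4 electron-density regions.
C2 carries 4 σ bonds, giving a steric number of 4, so it is sp3.
C3 (4 σ bonds) has steric number 4: sp3.
C4 has 4 σ bonds: steric number 4 → sp3.
C5 is sp2: 3 σ bonds, plus one π bond, 3 electron-density regions.
C6: 3 σ bonds, plus one π bond — 3 electron domains, sp2.
C7 (4 σ bonds) has steric number 4: sp3.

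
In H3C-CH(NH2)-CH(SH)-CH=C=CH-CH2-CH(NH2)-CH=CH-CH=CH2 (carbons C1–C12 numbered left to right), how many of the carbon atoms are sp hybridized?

1

C1: sp3
C2: sp3
C3: sp3
C4: sp2
C5: sp ✓
C6: sp2
C7: sp3
C8: sp3
C9: sp2
C10: sp2
C11: sp2
C12: sp2
C5 → 1 sp carbon.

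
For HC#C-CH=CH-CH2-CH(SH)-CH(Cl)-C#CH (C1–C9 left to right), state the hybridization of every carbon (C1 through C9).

C1 — 2 σ bonds, plus two π bonds. Steric number 2, so sp.
C2 carries 2 σ bonds, plus two π bonds, giving a steric number of 2, so it is sp.
C3 has 3 σ bonds, plus one π bond: steric number 3 → sp2.
C4 (3 σ bonds, plus one π bond) has steric number 3: sp2.
C5 has 4 σ bonds: steric number 4 → sp3.
C6 is sp3: 4 σ bonds, 4 electron-density regions.
C7: 4 σ bonds — 4 electron domains, sp3.
C8 (2 σ bonds, plus two π bonds) has steric number 2: sp.
C9: 2 σ bonds, plus two π bonds; 2 regions of electron density → sp.

C1 sp, C2 sp, C3 sp2, C4 sp2, C5 sp3, C6 sp3, C7 sp3, C8 sp, C9 sp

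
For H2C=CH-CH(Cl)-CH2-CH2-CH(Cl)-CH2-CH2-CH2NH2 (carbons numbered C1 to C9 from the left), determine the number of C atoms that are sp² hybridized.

C1: sp2 ✓
C2: sp2 ✓
C3: sp3
C4: sp3
C5: sp3
C6: sp3
C7: sp3
C8: sp3
C9: sp3
C1, C2 → 2 sp2 carbons.

2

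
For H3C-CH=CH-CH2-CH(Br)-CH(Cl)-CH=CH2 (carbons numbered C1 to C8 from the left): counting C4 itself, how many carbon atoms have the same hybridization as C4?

C4 is sp3 (only σ bonds).
C1: sp3 ✓
C2: sp2
C3: sp2
C4: sp3 ✓
C5: sp3 ✓
C6: sp3 ✓
C7: sp2
C8: sp2
4 carbons are sp3.

4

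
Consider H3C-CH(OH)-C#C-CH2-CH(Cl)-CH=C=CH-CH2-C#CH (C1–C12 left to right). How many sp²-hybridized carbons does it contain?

C1: sp3
C2: sp3
C3: sp
C4: sp
C5: sp3
C6: sp3
C7: sp2 ✓
C8: sp
C9: sp2 ✓
C10: sp3
C11: sp
C12: sp
C7, C9 → 2 sp2 carbons.

2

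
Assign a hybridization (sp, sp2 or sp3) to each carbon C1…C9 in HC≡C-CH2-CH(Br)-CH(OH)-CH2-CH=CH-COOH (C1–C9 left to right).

C1 carries 2 σ bonds, plus two π bonds, giving a steric number of 2, so it is sp.
C2: 2 σ bonds, plus two π bonds; 2 regions of electron density → sp.
C3 is sp3: 4 σ bonds, 4 electron-density regions.
C4 (4 σ bonds) has steric number 4: sp3.
C5 has 4 σ bonds: steric number 4 → sp3.
C6: 4 σ bonds — 4 electron domains, sp3.
C7 (3 σ bonds, plus one π bond) has steric number 3: sp2.
C8: 3 σ bonds, plus one π bond — 3 electron domains, sp2.
C9 is sp2: 3 σ bonds, plus one π bond, 3 electron-density regions.

C1 sp, C2 sp, C3 sp3, C4 sp3, C5 sp3, C6 sp3, C7 sp2, C8 sp2, C9 sp2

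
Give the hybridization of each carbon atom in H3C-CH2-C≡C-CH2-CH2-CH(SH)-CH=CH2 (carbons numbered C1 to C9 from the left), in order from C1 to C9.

C1 sp3, C2 sp3, C3 sp, C4 sp, C5 sp3, C6 sp3, C7 sp3, C8 sp2, C9 sp2

C1 is sp3: 4 σ bonds, 4 electron-density regions.
C2: 4 σ bonds; 4 regions of electron density → sp3.
C3 is sp: 2 σ bonds, plus two π bonds, 2 electron-density regions.
C4 is sp: 2 σ bonds, plus two π bonds, 2 electron-density regions.
C5 carries 4 σ bonds, giving a steric number of 4, so it is sp3.
C6 carries 4 σ bonds, giving a steric number of 4, so it is sp3.
C7 (4 σ bonds) has steric number 4: sp3.
C8: 3 σ bonds, plus one π bond; 3 regions of electron density → sp2.
C9 carries 3 σ bonds, plus one π bond, giving a steric number of 3, so it is sp2.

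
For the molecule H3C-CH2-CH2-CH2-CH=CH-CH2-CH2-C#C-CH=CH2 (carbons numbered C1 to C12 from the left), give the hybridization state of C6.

sp2

C6 — 3 σ bonds, plus one π bond. Steric number 3, so sp2.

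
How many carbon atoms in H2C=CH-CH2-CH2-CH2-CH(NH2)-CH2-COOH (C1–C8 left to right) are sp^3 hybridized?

5

C1: sp2
C2: sp2
C3: sp3 ✓
C4: sp3 ✓
C5: sp3 ✓
C6: sp3 ✓
C7: sp3 ✓
C8: sp2
C3, C4, C5, C6, C7 → 5 sp3 carbons.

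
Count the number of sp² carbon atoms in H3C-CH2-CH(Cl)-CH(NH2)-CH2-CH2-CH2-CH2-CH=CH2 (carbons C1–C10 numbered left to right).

C1: sp3
C2: sp3
C3: sp3
C4: sp3
C5: sp3
C6: sp3
C7: sp3
C8: sp3
C9: sp2 ✓
C10: sp2 ✓
C9, C10 → 2 sp2 carbons.

2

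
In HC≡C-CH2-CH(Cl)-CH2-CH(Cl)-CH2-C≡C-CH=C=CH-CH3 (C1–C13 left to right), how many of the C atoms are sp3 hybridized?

6

C1: sp
C2: sp
C3: sp3 ✓
C4: sp3 ✓
C5: sp3 ✓
C6: sp3 ✓
C7: sp3 ✓
C8: sp
C9: sp
C10: sp2
C11: sp
C12: sp2
C13: sp3 ✓
C3, C4, C5, C6, C7, C13 → 6 sp3 carbons.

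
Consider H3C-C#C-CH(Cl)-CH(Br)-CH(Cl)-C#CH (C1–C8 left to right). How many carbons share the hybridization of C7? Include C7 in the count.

C7 is sp (two π bonds).
C1: sp3
C2: sp ✓
C3: sp ✓
C4: sp3
C5: sp3
C6: sp3
C7: sp ✓
C8: sp ✓
4 carbons are sp.

4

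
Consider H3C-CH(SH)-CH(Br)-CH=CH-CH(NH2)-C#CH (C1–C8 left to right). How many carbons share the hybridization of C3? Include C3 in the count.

4

C3 is sp3 (only σ bonds).
C1: sp3 ✓
C2: sp3 ✓
C3: sp3 ✓
C4: sp2
C5: sp2
C6: sp3 ✓
C7: sp
C8: sp
4 carbons are sp3.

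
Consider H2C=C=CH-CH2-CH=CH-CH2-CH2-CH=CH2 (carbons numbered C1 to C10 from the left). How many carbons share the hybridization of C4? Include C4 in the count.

C4 is sp3 (only σ bonds).
C1: sp2
C2: sp
C3: sp2
C4: sp3 ✓
C5: sp2
C6: sp2
C7: sp3 ✓
C8: sp3 ✓
C9: sp2
C10: sp2
3 carbons are sp3.

3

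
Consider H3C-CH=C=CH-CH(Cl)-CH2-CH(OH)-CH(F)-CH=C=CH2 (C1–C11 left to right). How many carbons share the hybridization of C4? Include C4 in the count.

C4 is sp2 (one π bond).
C1: sp3
C2: sp2 ✓
C3: sp
C4: sp2 ✓
C5: sp3
C6: sp3
C7: sp3
C8: sp3
C9: sp2 ✓
C10: sp
C11: sp2 ✓
4 carbons are sp2.

4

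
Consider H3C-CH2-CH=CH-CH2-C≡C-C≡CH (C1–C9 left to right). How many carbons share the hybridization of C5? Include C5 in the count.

C5 is sp3 (only σ bonds).
C1: sp3 ✓
C2: sp3 ✓
C3: sp2
C4: sp2
C5: sp3 ✓
C6: sp
C7: sp
C8: sp
C9: sp
3 carbons are sp3.

3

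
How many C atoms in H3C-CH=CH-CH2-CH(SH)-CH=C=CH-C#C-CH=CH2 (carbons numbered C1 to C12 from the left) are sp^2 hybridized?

C1: sp3
C2: sp2 ✓
C3: sp2 ✓
C4: sp3
C5: sp3
C6: sp2 ✓
C7: sp
C8: sp2 ✓
C9: sp
C10: sp
C11: sp2 ✓
C12: sp2 ✓
C2, C3, C6, C8, C11, C12 → 6 sp2 carbons.

6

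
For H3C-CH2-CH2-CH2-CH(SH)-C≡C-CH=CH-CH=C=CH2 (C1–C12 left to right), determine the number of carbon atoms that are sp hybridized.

C1: sp3
C2: sp3
C3: sp3
C4: sp3
C5: sp3
C6: sp ✓
C7: sp ✓
C8: sp2
C9: sp2
C10: sp2
C11: sp ✓
C12: sp2
C6, C7, C11 → 3 sp carbons.

3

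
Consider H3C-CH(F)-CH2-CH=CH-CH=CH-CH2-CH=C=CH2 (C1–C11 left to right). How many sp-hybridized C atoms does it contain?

C1: sp3
C2: sp3
C3: sp3
C4: sp2
C5: sp2
C6: sp2
C7: sp2
C8: sp3
C9: sp2
C10: sp ✓
C11: sp2
C10 → 1 sp carbon.

1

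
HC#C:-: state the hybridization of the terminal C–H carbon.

sp

The terminal C–H carbon has 2 σ bonds, plus two π bonds: steric number 2 → sp.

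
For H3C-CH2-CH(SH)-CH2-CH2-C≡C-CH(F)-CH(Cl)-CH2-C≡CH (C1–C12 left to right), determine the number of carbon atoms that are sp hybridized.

C1: sp3
C2: sp3
C3: sp3
C4: sp3
C5: sp3
C6: sp ✓
C7: sp ✓
C8: sp3
C9: sp3
C10: sp3
C11: sp ✓
C12: sp ✓
C6, C7, C11, C12 → 4 sp carbons.

4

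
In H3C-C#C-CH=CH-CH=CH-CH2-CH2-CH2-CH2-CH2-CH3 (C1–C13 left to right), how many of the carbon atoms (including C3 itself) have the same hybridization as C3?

C3 is sp (two π bonds).
C1: sp3
C2: sp ✓
C3: sp ✓
C4: sp2
C5: sp2
C6: sp2
C7: sp2
C8: sp3
C9: sp3
C10: sp3
C11: sp3
C12: sp3
C13: sp3
2 carbons are sp.

2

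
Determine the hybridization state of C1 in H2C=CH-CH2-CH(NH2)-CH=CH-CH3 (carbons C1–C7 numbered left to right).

C1 has 3 σ bonds, plus one π bond: steric number 3 → sp2.

sp^2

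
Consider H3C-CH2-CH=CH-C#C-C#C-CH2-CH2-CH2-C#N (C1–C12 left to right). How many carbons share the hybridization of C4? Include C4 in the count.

C4 is sp2 (one π bond).
C1: sp3
C2: sp3
C3: sp2 ✓
C4: sp2 ✓
C5: sp
C6: sp
C7: sp
C8: sp
C9: sp3
C10: sp3
C11: sp3
C12: sp
2 carbons are sp2.

2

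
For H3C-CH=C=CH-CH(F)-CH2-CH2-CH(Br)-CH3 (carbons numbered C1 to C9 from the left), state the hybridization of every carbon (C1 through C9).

C1 sp3, C2 sp2, C3 sp, C4 sp2, C5 sp3, C6 sp3, C7 sp3, C8 sp3, C9 sp3

C1 is sp3: 4 σ bonds, 4 electron-density regions.
C2 (3 σ bonds, plus one π bond) has steric number 3: sp2.
C3 carries 2 σ bonds, plus two π bonds, giving a steric number of 2, so it is sp.
C4 (3 σ bonds, plus one π bond) has steric number 3: sp2.
C5 — 4 σ bonds. Steric number 4, so sp3.
C6 (4 σ bonds) has steric number 4: sp3.
C7 has 4 σ bonds: steric number 4 → sp3.
C8 — 4 σ bonds. Steric number 4, so sp3.
C9 — 4 σ bonds. Steric number 4, so sp3.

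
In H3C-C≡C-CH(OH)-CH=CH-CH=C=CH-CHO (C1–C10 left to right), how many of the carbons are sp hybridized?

3

C1: sp3
C2: sp ✓
C3: sp ✓
C4: sp3
C5: sp2
C6: sp2
C7: sp2
C8: sp ✓
C9: sp2
C10: sp2
C2, C3, C8 → 3 sp carbons.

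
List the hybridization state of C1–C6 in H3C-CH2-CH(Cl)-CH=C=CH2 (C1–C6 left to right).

C1 has 4 σ bonds: steric number 4 → sp3.
C2 has 4 σ bonds: steric number 4 → sp3.
C3 carries 4 σ bonds, giving a steric number of 4, so it is sp3.
C4 carries 3 σ bonds, plus one π bond, giving a steric number of 3, so it is sp2.
C5 — 2 σ bonds, plus two π bonds. Steric number 2, so sp.
C6 carries 3 σ bonds, plus one π bond, giving a steric number of 3, so it is sp2.

C1 sp3, C2 sp3, C3 sp3, C4 sp2, C5 sp, C6 sp2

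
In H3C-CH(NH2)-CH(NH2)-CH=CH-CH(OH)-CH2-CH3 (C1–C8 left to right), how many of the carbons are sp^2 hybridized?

C1: sp3
C2: sp3
C3: sp3
C4: sp2 ✓
C5: sp2 ✓
C6: sp3
C7: sp3
C8: sp3
C4, C5 → 2 sp2 carbons.

2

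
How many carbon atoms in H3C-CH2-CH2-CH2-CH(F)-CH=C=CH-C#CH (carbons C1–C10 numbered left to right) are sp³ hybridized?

5

C1: sp3 ✓
C2: sp3 ✓
C3: sp3 ✓
C4: sp3 ✓
C5: sp3 ✓
C6: sp2
C7: sp
C8: sp2
C9: sp
C10: sp
C1, C2, C3, C4, C5 → 5 sp3 carbons.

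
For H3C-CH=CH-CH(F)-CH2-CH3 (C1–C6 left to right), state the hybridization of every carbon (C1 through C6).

C1: 4 σ bonds — 4 electron domains, sp3.
C2 has 3 σ bonds, plus one π bond: steric number 3 → sp2.
C3 has 3 σ bonds, plus one π bond: steric number 3 → sp2.
C4 (4 σ bonds) has steric number 4: sp3.
C5 is sp3: 4 σ bonds, 4 electron-density regions.
C6 carries 4 σ bonds, giving a steric number of 4, so it is sp3.

C1 sp3, C2 sp2, C3 sp2, C4 sp3, C5 sp3, C6 sp3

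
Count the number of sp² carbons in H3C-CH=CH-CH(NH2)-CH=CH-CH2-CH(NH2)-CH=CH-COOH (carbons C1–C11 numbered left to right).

7

C1: sp3
C2: sp2 ✓
C3: sp2 ✓
C4: sp3
C5: sp2 ✓
C6: sp2 ✓
C7: sp3
C8: sp3
C9: sp2 ✓
C10: sp2 ✓
C11: sp2 ✓
C2, C3, C5, C6, C9, C10, C11 → 7 sp2 carbons.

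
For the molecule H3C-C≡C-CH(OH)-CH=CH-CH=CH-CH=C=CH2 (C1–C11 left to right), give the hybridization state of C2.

C2: 2 σ bonds, plus two π bonds; 2 regions of electron density → sp.

sp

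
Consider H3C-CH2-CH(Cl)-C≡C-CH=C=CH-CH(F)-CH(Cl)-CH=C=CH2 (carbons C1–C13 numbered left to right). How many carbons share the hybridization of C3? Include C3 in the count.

C3 is sp3 (only σ bonds).
C1: sp3 ✓
C2: sp3 ✓
C3: sp3 ✓
C4: sp
C5: sp
C6: sp2
C7: sp
C8: sp2
C9: sp3 ✓
C10: sp3 ✓
C11: sp2
C12: sp
C13: sp2
5 carbons are sp3.

5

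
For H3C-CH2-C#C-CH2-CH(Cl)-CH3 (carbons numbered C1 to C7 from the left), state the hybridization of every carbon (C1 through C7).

C1 sp3, C2 sp3, C3 sp, C4 sp, C5 sp3, C6 sp3, C7 sp3

C1 has 4 σ bonds: steric number 4 → sp3.
C2 — 4 σ bonds. Steric number 4, so sp3.
C3 carries 2 σ bonds, plus two π bonds, giving a steric number of 2, so it is sp.
C4: 2 σ bonds, plus two π bonds — 2 electron domains, sp.
C5 carries 4 σ bonds, giving a steric number of 4, so it is sp3.
C6 carries 4 σ bonds, giving a steric number of 4, so it is sp3.
C7: 4 σ bonds; 4 regions of electron density → sp3.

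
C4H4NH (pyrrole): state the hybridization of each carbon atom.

Each carbon atom is sp2: 3 σ bonds, plus one π bond, 3 electron-density regions.

sp²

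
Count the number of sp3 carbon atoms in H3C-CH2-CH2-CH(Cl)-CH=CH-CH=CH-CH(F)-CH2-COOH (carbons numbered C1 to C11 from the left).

C1: sp3 ✓
C2: sp3 ✓
C3: sp3 ✓
C4: sp3 ✓
C5: sp2
C6: sp2
C7: sp2
C8: sp2
C9: sp3 ✓
C10: sp3 ✓
C11: sp2
C1, C2, C3, C4, C9, C10 → 6 sp3 carbons.

6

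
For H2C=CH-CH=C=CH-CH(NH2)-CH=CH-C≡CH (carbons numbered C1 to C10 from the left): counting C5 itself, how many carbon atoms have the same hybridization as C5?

C5 is sp2 (one π bond).
C1: sp2 ✓
C2: sp2 ✓
C3: sp2 ✓
C4: sp
C5: sp2 ✓
C6: sp3
C7: sp2 ✓
C8: sp2 ✓
C9: sp
C10: sp
6 carbons are sp2.

6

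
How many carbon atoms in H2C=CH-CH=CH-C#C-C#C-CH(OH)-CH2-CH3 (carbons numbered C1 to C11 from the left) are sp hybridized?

4

C1: sp2
C2: sp2
C3: sp2
C4: sp2
C5: sp ✓
C6: sp ✓
C7: sp ✓
C8: sp ✓
C9: sp3
C10: sp3
C11: sp3
C5, C6, C7, C8 → 4 sp carbons.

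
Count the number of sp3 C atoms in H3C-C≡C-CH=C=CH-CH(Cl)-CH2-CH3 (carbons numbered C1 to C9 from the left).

C1: sp3 ✓
C2: sp
C3: sp
C4: sp2
C5: sp
C6: sp2
C7: sp3 ✓
C8: sp3 ✓
C9: sp3 ✓
C1, C7, C8, C9 → 4 sp3 carbons.

4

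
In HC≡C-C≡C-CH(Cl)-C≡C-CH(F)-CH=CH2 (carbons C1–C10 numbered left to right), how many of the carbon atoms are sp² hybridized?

2

C1: sp
C2: sp
C3: sp
C4: sp
C5: sp3
C6: sp
C7: sp
C8: sp3
C9: sp2 ✓
C10: sp2 ✓
C9, C10 → 2 sp2 carbons.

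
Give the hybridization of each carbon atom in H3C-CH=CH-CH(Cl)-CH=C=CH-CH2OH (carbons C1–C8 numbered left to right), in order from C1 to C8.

C1 sp3, C2 sp2, C3 sp2, C4 sp3, C5 sp2, C6 sp, C7 sp2, C8 sp3

C1 carries 4 σ bonds, giving a steric number of 4, so it is sp3.
C2 has 3 σ bonds, plus one π bond: steric number 3 → sp2.
C3 is sp2: 3 σ bonds, plus one π bond, 3 electron-density regions.
C4 — 4 σ bonds. Steric number 4, so sp3.
C5 has 3 σ bonds, plus one π bond: steric number 3 → sp2.
C6: 2 σ bonds, plus two π bonds — 2 electron domains, sp.
C7 is sp2: 3 σ bonds, plus one π bond, 3 electron-density regions.
C8: 4 σ bonds — 4 electron domains, sp3.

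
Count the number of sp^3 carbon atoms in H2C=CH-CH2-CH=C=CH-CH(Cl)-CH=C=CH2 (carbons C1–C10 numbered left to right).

C1: sp2
C2: sp2
C3: sp3 ✓
C4: sp2
C5: sp
C6: sp2
C7: sp3 ✓
C8: sp2
C9: sp
C10: sp2
C3, C7 → 2 sp3 carbons.

2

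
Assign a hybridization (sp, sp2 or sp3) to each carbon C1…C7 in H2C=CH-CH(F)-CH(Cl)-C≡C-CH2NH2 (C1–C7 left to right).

C1 sp2, C2 sp2, C3 sp3, C4 sp3, C5 sp, C6 sp, C7 sp3

C1 — 3 σ bonds, plus one π bond. Steric number 3, so sp2.
C2: 3 σ bonds, plus one π bond; 3 regions of electron density → sp2.
C3 carries 4 σ bonds, giving a steric number of 4, so it is sp3.
C4 has 4 σ bonds: steric number 4 → sp3.
C5 has 2 σ bonds, plus two π bonds: steric number 2 → sp.
C6: 2 σ bonds, plus two π bonds — 2 electron domains, sp.
C7 has 4 σ bonds: steric number 4 → sp3.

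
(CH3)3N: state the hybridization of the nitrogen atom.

sp³

The nitrogen atom (3 σ bonds and 1 lone pair) has steric number 4: sp3.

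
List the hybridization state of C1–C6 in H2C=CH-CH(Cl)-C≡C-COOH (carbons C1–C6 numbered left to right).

C1 sp2, C2 sp2, C3 sp3, C4 sp, C5 sp, C6 sp2

C1 (3 σ bonds, plus one π bond) has steric number 3: sp2.
C2: 3 σ bonds, plus one π bond; 3 regions of electron density → sp2.
C3: 4 σ bonds; 4 regions of electron density → sp3.
C4: 2 σ bonds, plus two π bonds — 2 electron domains, sp.
C5: 2 σ bonds, plus two π bonds; 2 regions of electron density → sp.
C6 carries 3 σ bonds, plus one π bond, giving a steric number of 3, so it is sp2.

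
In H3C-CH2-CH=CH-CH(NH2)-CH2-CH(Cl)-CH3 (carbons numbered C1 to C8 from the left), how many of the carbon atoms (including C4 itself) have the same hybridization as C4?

C4 is sp2 (one π bond).
C1: sp3
C2: sp3
C3: sp2 ✓
C4: sp2 ✓
C5: sp3
C6: sp3
C7: sp3
C8: sp3
2 carbons are sp2.

2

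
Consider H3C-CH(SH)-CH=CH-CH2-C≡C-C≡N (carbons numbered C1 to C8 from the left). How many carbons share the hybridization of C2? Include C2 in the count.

C2 is sp3 (only σ bonds).
C1: sp3 ✓
C2: sp3 ✓
C3: sp2
C4: sp2
C5: sp3 ✓
C6: sp
C7: sp
C8: sp
3 carbons are sp3.

3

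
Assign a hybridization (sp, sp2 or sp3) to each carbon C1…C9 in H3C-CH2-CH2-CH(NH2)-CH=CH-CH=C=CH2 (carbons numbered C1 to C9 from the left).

C1 has 4 σ bonds: steric number 4 → sp3.
C2 — 4 σ bonds. Steric number 4, so sp3.
C3 is sp3: 4 σ bonds, 4 electron-density regions.
C4 is sp3: 4 σ bonds, 4 electron-density regions.
C5 — 3 σ bonds, plus one π bond. Steric number 3, so sp2.
C6: 3 σ bonds, plus one π bond — 3 electron domains, sp2.
C7: 3 σ bonds, plus one π bond — 3 electron domains, sp2.
C8 is sp: 2 σ bonds, plus two π bonds, 2 electron-density regions.
C9 (3 σ bonds, plus one π bond) has steric number 3: sp2.

C1 sp3, C2 sp3, C3 sp3, C4 sp3, C5 sp2, C6 sp2, C7 sp2, C8 sp, C9 sp2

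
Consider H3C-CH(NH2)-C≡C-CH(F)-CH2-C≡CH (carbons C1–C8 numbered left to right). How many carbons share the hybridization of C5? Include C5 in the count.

4

C5 is sp3 (only σ bonds).
C1: sp3 ✓
C2: sp3 ✓
C3: sp
C4: sp
C5: sp3 ✓
C6: sp3 ✓
C7: sp
C8: sp
4 carbons are sp3.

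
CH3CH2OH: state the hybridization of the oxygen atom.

sp3

The oxygen atom has 2 σ bonds and 2 lone pairs: steric number 4 → sp3.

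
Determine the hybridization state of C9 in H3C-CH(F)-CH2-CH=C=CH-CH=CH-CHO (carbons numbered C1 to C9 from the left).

sp²

C9 has 3 σ bonds, plus one π bond: steric number 3 → sp2.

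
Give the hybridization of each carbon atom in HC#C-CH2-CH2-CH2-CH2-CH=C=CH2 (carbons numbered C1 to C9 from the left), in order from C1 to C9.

C1: 2 σ bonds, plus two π bonds — 2 electron domains, sp.
C2: 2 σ bonds, plus two π bonds; 2 regions of electron density → sp.
C3: 4 σ bonds; 4 regions of electron density → sp3.
C4: 4 σ bonds — 4 electron domains, sp3.
C5: 4 σ bonds; 4 regions of electron density → sp3.
C6: 4 σ bonds — 4 electron domains, sp3.
C7 carries 3 σ bonds, plus one π bond, giving a steric number of 3, so it is sp2.
C8 has 2 σ bonds, plus two π bonds: steric number 2 → sp.
C9 is sp2: 3 σ bonds, plus one π bond, 3 electron-density regions.

C1 sp, C2 sp, C3 sp3, C4 sp3, C5 sp3, C6 sp3, C7 sp2, C8 sp, C9 sp2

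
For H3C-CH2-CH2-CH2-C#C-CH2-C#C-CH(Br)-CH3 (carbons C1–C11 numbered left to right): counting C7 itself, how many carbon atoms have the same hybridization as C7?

C7 is sp3 (only σ bonds).
C1: sp3 ✓
C2: sp3 ✓
C3: sp3 ✓
C4: sp3 ✓
C5: sp
C6: sp
C7: sp3 ✓
C8: sp
C9: sp
C10: sp3 ✓
C11: sp3 ✓
7 carbons are sp3.

7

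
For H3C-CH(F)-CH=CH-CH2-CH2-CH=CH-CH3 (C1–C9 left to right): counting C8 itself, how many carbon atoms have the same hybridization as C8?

C8 is sp2 (one π bond).
C1: sp3
C2: sp3
C3: sp2 ✓
C4: sp2 ✓
C5: sp3
C6: sp3
C7: sp2 ✓
C8: sp2 ✓
C9: sp3
4 carbons are sp2.

4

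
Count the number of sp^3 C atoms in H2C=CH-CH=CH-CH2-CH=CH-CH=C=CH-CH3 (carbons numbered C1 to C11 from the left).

2

C1: sp2
C2: sp2
C3: sp2
C4: sp2
C5: sp3 ✓
C6: sp2
C7: sp2
C8: sp2
C9: sp
C10: sp2
C11: sp3 ✓
C5, C11 → 2 sp3 carbons.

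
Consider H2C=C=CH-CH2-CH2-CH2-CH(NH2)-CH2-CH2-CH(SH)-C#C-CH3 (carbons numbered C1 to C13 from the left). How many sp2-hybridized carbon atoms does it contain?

C1: sp2 ✓
C2: sp
C3: sp2 ✓
C4: sp3
C5: sp3
C6: sp3
C7: sp3
C8: sp3
C9: sp3
C10: sp3
C11: sp
C12: sp
C13: sp3
C1, C3 → 2 sp2 carbons.

2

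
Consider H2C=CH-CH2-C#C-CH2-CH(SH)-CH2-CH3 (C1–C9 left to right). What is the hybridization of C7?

C7 has 4 σ bonds: steric number 4 → sp3.

sp³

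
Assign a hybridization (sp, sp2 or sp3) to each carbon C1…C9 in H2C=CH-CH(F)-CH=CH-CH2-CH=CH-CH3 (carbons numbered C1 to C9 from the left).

C1 is sp2: 3 σ bonds, plus one π bond, 3 electron-density regions.
C2 is sp2: 3 σ bonds, plus one π bond, 3 electron-density regions.
C3 has 4 σ bonds: steric number 4 → sp3.
C4: 3 σ bonds, plus one π bond — 3 electron domains, sp2.
C5 carries 3 σ bonds, plus one π bond, giving a steric number of 3, so it is sp2.
C6 has 4 σ bonds: steric number 4 → sp3.
C7 (3 σ bonds, plus one π bond) has steric number 3: sp2.
C8 (3 σ bonds, plus one π bond) has steric number 3: sp2.
C9 carries 4 σ bonds, giving a steric number of 4, so it is sp3.

C1 sp2, C2 sp2, C3 sp3, C4 sp2, C5 sp2, C6 sp3, C7 sp2, C8 sp2, C9 sp3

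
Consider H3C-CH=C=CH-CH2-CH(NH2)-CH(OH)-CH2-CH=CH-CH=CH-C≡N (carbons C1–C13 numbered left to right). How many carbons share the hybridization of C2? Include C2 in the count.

6

C2 is sp2 (one π bond).
C1: sp3
C2: sp2 ✓
C3: sp
C4: sp2 ✓
C5: sp3
C6: sp3
C7: sp3
C8: sp3
C9: sp2 ✓
C10: sp2 ✓
C11: sp2 ✓
C12: sp2 ✓
C13: sp
6 carbons are sp2.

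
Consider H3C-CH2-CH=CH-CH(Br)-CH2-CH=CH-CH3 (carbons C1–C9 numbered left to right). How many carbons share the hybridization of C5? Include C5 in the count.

5

C5 is sp3 (only σ bonds).
C1: sp3 ✓
C2: sp3 ✓
C3: sp2
C4: sp2
C5: sp3 ✓
C6: sp3 ✓
C7: sp2
C8: sp2
C9: sp3 ✓
5 carbons are sp3.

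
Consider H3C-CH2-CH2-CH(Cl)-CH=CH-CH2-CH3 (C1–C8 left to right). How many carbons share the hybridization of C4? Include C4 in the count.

6

C4 is sp3 (only σ bonds).
C1: sp3 ✓
C2: sp3 ✓
C3: sp3 ✓
C4: sp3 ✓
C5: sp2
C6: sp2
C7: sp3 ✓
C8: sp3 ✓
6 carbons are sp3.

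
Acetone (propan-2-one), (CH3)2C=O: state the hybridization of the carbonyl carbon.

The carbonyl carbon — 3 σ bonds, plus one π bond. Steric number 3, so sp2.

sp^2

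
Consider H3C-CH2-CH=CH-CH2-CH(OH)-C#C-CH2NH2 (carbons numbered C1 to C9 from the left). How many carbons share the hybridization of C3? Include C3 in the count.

C3 is sp2 (one π bond).
C1: sp3
C2: sp3
C3: sp2 ✓
C4: sp2 ✓
C5: sp3
C6: sp3
C7: sp
C8: sp
C9: sp3
2 carbons are sp2.

2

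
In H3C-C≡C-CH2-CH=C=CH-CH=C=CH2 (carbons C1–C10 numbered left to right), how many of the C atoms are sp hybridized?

4

C1: sp3
C2: sp ✓
C3: sp ✓
C4: sp3
C5: sp2
C6: sp ✓
C7: sp2
C8: sp2
C9: sp ✓
C10: sp2
C2, C3, C6, C9 → 4 sp carbons.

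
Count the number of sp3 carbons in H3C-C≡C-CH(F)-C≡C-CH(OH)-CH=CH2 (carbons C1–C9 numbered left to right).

C1: sp3 ✓
C2: sp
C3: sp
C4: sp3 ✓
C5: sp
C6: sp
C7: sp3 ✓
C8: sp2
C9: sp2
C1, C4, C7 → 3 sp3 carbons.

3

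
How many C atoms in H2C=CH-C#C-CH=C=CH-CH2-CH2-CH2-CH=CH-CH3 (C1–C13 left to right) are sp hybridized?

3

C1: sp2
C2: sp2
C3: sp ✓
C4: sp ✓
C5: sp2
C6: sp ✓
C7: sp2
C8: sp3
C9: sp3
C10: sp3
C11: sp2
C12: sp2
C13: sp3
C3, C4, C6 → 3 sp carbons.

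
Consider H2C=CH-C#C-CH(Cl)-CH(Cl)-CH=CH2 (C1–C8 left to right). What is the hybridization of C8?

C8: 3 σ bonds, plus one π bond — 3 electron domains, sp2.

sp^2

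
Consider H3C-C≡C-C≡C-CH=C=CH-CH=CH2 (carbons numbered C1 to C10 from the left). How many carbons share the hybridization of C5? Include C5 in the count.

5

C5 is sp (two π bonds).
C1: sp3
C2: sp ✓
C3: sp ✓
C4: sp ✓
C5: sp ✓
C6: sp2
C7: sp ✓
C8: sp2
C9: sp2
C10: sp2
5 carbons are sp.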